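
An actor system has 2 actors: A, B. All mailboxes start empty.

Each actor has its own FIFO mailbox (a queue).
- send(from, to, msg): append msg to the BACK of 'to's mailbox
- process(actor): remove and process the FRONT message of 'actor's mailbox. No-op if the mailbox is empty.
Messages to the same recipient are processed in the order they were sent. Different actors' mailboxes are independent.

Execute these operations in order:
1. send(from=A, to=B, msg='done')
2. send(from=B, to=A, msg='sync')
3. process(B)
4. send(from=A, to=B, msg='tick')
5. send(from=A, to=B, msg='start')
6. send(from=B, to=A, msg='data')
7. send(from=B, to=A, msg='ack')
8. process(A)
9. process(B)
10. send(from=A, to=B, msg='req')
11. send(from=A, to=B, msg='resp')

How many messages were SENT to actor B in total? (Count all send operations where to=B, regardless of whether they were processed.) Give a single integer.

After 1 (send(from=A, to=B, msg='done')): A:[] B:[done]
After 2 (send(from=B, to=A, msg='sync')): A:[sync] B:[done]
After 3 (process(B)): A:[sync] B:[]
After 4 (send(from=A, to=B, msg='tick')): A:[sync] B:[tick]
After 5 (send(from=A, to=B, msg='start')): A:[sync] B:[tick,start]
After 6 (send(from=B, to=A, msg='data')): A:[sync,data] B:[tick,start]
After 7 (send(from=B, to=A, msg='ack')): A:[sync,data,ack] B:[tick,start]
After 8 (process(A)): A:[data,ack] B:[tick,start]
After 9 (process(B)): A:[data,ack] B:[start]
After 10 (send(from=A, to=B, msg='req')): A:[data,ack] B:[start,req]
After 11 (send(from=A, to=B, msg='resp')): A:[data,ack] B:[start,req,resp]

Answer: 5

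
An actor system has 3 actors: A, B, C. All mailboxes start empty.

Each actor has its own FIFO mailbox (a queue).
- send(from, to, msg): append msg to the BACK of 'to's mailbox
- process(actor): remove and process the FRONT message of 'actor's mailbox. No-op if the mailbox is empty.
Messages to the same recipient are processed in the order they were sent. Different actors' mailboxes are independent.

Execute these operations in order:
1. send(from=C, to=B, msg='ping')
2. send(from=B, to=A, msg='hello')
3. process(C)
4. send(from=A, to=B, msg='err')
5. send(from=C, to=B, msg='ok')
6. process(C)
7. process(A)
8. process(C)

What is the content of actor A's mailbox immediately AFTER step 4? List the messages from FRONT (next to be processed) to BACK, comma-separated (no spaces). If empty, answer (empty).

After 1 (send(from=C, to=B, msg='ping')): A:[] B:[ping] C:[]
After 2 (send(from=B, to=A, msg='hello')): A:[hello] B:[ping] C:[]
After 3 (process(C)): A:[hello] B:[ping] C:[]
After 4 (send(from=A, to=B, msg='err')): A:[hello] B:[ping,err] C:[]

hello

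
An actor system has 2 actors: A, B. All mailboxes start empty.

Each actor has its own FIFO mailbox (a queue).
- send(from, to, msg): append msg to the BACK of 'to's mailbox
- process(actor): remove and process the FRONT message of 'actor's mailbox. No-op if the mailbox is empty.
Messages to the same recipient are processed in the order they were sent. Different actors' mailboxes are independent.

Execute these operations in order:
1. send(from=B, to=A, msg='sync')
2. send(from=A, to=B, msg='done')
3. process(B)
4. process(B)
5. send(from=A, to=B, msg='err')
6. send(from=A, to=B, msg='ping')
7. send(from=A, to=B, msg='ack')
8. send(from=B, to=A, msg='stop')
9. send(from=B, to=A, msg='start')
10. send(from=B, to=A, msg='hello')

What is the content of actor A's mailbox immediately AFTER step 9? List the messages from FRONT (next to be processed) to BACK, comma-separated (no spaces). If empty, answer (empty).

After 1 (send(from=B, to=A, msg='sync')): A:[sync] B:[]
After 2 (send(from=A, to=B, msg='done')): A:[sync] B:[done]
After 3 (process(B)): A:[sync] B:[]
After 4 (process(B)): A:[sync] B:[]
After 5 (send(from=A, to=B, msg='err')): A:[sync] B:[err]
After 6 (send(from=A, to=B, msg='ping')): A:[sync] B:[err,ping]
After 7 (send(from=A, to=B, msg='ack')): A:[sync] B:[err,ping,ack]
After 8 (send(from=B, to=A, msg='stop')): A:[sync,stop] B:[err,ping,ack]
After 9 (send(from=B, to=A, msg='start')): A:[sync,stop,start] B:[err,ping,ack]

sync,stop,start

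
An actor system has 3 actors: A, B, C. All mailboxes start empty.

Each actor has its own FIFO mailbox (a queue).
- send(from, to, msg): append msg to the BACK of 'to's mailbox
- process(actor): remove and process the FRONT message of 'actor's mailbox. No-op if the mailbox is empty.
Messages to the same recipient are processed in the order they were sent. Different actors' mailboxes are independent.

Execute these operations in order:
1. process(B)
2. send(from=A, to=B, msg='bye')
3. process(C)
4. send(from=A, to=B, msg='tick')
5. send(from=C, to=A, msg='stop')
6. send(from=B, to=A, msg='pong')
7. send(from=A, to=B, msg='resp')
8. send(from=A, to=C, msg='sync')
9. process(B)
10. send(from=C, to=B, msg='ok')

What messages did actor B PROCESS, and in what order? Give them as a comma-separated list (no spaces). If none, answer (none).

After 1 (process(B)): A:[] B:[] C:[]
After 2 (send(from=A, to=B, msg='bye')): A:[] B:[bye] C:[]
After 3 (process(C)): A:[] B:[bye] C:[]
After 4 (send(from=A, to=B, msg='tick')): A:[] B:[bye,tick] C:[]
After 5 (send(from=C, to=A, msg='stop')): A:[stop] B:[bye,tick] C:[]
After 6 (send(from=B, to=A, msg='pong')): A:[stop,pong] B:[bye,tick] C:[]
After 7 (send(from=A, to=B, msg='resp')): A:[stop,pong] B:[bye,tick,resp] C:[]
After 8 (send(from=A, to=C, msg='sync')): A:[stop,pong] B:[bye,tick,resp] C:[sync]
After 9 (process(B)): A:[stop,pong] B:[tick,resp] C:[sync]
After 10 (send(from=C, to=B, msg='ok')): A:[stop,pong] B:[tick,resp,ok] C:[sync]

Answer: bye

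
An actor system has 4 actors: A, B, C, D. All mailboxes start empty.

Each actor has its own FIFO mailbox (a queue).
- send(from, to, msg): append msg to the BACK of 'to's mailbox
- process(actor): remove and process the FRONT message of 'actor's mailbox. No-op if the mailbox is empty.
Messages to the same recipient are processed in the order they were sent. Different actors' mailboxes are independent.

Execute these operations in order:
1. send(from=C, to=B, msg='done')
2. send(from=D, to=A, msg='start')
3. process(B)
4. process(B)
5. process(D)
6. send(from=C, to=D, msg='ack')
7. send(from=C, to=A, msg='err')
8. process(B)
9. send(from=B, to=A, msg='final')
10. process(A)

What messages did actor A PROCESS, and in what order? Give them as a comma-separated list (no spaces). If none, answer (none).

After 1 (send(from=C, to=B, msg='done')): A:[] B:[done] C:[] D:[]
After 2 (send(from=D, to=A, msg='start')): A:[start] B:[done] C:[] D:[]
After 3 (process(B)): A:[start] B:[] C:[] D:[]
After 4 (process(B)): A:[start] B:[] C:[] D:[]
After 5 (process(D)): A:[start] B:[] C:[] D:[]
After 6 (send(from=C, to=D, msg='ack')): A:[start] B:[] C:[] D:[ack]
After 7 (send(from=C, to=A, msg='err')): A:[start,err] B:[] C:[] D:[ack]
After 8 (process(B)): A:[start,err] B:[] C:[] D:[ack]
After 9 (send(from=B, to=A, msg='final')): A:[start,err,final] B:[] C:[] D:[ack]
After 10 (process(A)): A:[err,final] B:[] C:[] D:[ack]

Answer: start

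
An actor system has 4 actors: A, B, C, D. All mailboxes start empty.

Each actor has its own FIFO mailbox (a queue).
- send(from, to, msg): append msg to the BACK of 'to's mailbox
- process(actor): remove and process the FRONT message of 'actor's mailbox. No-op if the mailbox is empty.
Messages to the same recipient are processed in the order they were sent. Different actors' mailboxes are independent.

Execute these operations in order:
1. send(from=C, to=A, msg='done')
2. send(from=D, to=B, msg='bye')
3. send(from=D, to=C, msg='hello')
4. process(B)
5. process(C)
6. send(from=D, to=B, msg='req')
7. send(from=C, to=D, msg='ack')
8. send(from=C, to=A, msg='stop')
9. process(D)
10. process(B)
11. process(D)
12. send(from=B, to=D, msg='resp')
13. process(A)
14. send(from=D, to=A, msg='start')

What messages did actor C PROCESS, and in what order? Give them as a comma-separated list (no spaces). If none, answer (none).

Answer: hello

Derivation:
After 1 (send(from=C, to=A, msg='done')): A:[done] B:[] C:[] D:[]
After 2 (send(from=D, to=B, msg='bye')): A:[done] B:[bye] C:[] D:[]
After 3 (send(from=D, to=C, msg='hello')): A:[done] B:[bye] C:[hello] D:[]
After 4 (process(B)): A:[done] B:[] C:[hello] D:[]
After 5 (process(C)): A:[done] B:[] C:[] D:[]
After 6 (send(from=D, to=B, msg='req')): A:[done] B:[req] C:[] D:[]
After 7 (send(from=C, to=D, msg='ack')): A:[done] B:[req] C:[] D:[ack]
After 8 (send(from=C, to=A, msg='stop')): A:[done,stop] B:[req] C:[] D:[ack]
After 9 (process(D)): A:[done,stop] B:[req] C:[] D:[]
After 10 (process(B)): A:[done,stop] B:[] C:[] D:[]
After 11 (process(D)): A:[done,stop] B:[] C:[] D:[]
After 12 (send(from=B, to=D, msg='resp')): A:[done,stop] B:[] C:[] D:[resp]
After 13 (process(A)): A:[stop] B:[] C:[] D:[resp]
After 14 (send(from=D, to=A, msg='start')): A:[stop,start] B:[] C:[] D:[resp]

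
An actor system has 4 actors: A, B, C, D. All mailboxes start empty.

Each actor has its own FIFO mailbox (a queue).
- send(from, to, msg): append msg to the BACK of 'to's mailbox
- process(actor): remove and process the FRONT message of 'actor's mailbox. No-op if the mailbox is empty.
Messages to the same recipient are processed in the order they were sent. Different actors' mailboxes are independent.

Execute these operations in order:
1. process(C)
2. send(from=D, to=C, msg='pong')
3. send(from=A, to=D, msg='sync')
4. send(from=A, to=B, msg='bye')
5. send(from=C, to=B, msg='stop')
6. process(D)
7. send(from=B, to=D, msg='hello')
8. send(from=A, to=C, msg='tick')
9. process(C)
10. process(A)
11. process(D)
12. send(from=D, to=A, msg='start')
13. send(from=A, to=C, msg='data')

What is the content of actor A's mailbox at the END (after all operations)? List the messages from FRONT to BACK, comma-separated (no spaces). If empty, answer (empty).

After 1 (process(C)): A:[] B:[] C:[] D:[]
After 2 (send(from=D, to=C, msg='pong')): A:[] B:[] C:[pong] D:[]
After 3 (send(from=A, to=D, msg='sync')): A:[] B:[] C:[pong] D:[sync]
After 4 (send(from=A, to=B, msg='bye')): A:[] B:[bye] C:[pong] D:[sync]
After 5 (send(from=C, to=B, msg='stop')): A:[] B:[bye,stop] C:[pong] D:[sync]
After 6 (process(D)): A:[] B:[bye,stop] C:[pong] D:[]
After 7 (send(from=B, to=D, msg='hello')): A:[] B:[bye,stop] C:[pong] D:[hello]
After 8 (send(from=A, to=C, msg='tick')): A:[] B:[bye,stop] C:[pong,tick] D:[hello]
After 9 (process(C)): A:[] B:[bye,stop] C:[tick] D:[hello]
After 10 (process(A)): A:[] B:[bye,stop] C:[tick] D:[hello]
After 11 (process(D)): A:[] B:[bye,stop] C:[tick] D:[]
After 12 (send(from=D, to=A, msg='start')): A:[start] B:[bye,stop] C:[tick] D:[]
After 13 (send(from=A, to=C, msg='data')): A:[start] B:[bye,stop] C:[tick,data] D:[]

Answer: start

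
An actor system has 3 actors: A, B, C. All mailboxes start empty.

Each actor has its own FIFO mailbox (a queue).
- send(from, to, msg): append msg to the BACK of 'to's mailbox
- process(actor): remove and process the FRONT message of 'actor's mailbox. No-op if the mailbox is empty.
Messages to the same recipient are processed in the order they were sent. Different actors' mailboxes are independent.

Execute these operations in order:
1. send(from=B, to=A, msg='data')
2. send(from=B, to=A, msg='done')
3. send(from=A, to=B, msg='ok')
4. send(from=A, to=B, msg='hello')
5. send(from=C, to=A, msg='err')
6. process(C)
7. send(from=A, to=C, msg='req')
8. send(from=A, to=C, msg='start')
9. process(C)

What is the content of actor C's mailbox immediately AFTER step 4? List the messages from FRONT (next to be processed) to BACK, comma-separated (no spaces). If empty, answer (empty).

After 1 (send(from=B, to=A, msg='data')): A:[data] B:[] C:[]
After 2 (send(from=B, to=A, msg='done')): A:[data,done] B:[] C:[]
After 3 (send(from=A, to=B, msg='ok')): A:[data,done] B:[ok] C:[]
After 4 (send(from=A, to=B, msg='hello')): A:[data,done] B:[ok,hello] C:[]

(empty)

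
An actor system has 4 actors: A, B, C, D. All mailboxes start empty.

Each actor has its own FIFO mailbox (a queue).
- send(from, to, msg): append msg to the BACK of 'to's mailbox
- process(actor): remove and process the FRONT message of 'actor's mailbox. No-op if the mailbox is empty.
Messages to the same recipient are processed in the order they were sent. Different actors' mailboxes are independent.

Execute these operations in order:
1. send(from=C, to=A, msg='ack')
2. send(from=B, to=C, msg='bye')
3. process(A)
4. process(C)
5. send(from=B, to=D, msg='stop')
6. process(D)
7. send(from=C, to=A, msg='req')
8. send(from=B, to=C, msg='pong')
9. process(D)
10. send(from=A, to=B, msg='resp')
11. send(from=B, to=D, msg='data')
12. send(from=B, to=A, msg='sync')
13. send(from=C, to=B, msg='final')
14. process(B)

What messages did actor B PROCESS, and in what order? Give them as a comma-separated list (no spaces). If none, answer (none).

After 1 (send(from=C, to=A, msg='ack')): A:[ack] B:[] C:[] D:[]
After 2 (send(from=B, to=C, msg='bye')): A:[ack] B:[] C:[bye] D:[]
After 3 (process(A)): A:[] B:[] C:[bye] D:[]
After 4 (process(C)): A:[] B:[] C:[] D:[]
After 5 (send(from=B, to=D, msg='stop')): A:[] B:[] C:[] D:[stop]
After 6 (process(D)): A:[] B:[] C:[] D:[]
After 7 (send(from=C, to=A, msg='req')): A:[req] B:[] C:[] D:[]
After 8 (send(from=B, to=C, msg='pong')): A:[req] B:[] C:[pong] D:[]
After 9 (process(D)): A:[req] B:[] C:[pong] D:[]
After 10 (send(from=A, to=B, msg='resp')): A:[req] B:[resp] C:[pong] D:[]
After 11 (send(from=B, to=D, msg='data')): A:[req] B:[resp] C:[pong] D:[data]
After 12 (send(from=B, to=A, msg='sync')): A:[req,sync] B:[resp] C:[pong] D:[data]
After 13 (send(from=C, to=B, msg='final')): A:[req,sync] B:[resp,final] C:[pong] D:[data]
After 14 (process(B)): A:[req,sync] B:[final] C:[pong] D:[data]

Answer: resp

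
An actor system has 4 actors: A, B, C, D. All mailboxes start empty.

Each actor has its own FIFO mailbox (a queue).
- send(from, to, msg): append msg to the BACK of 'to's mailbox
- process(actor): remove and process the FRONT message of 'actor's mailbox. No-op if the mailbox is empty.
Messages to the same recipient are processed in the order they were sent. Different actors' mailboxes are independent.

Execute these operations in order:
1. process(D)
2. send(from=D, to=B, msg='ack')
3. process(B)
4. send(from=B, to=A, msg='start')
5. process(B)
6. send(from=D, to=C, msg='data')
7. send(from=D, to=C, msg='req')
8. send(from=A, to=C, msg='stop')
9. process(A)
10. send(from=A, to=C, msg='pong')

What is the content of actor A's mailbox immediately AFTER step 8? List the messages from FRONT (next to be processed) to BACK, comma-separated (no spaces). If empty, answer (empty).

After 1 (process(D)): A:[] B:[] C:[] D:[]
After 2 (send(from=D, to=B, msg='ack')): A:[] B:[ack] C:[] D:[]
After 3 (process(B)): A:[] B:[] C:[] D:[]
After 4 (send(from=B, to=A, msg='start')): A:[start] B:[] C:[] D:[]
After 5 (process(B)): A:[start] B:[] C:[] D:[]
After 6 (send(from=D, to=C, msg='data')): A:[start] B:[] C:[data] D:[]
After 7 (send(from=D, to=C, msg='req')): A:[start] B:[] C:[data,req] D:[]
After 8 (send(from=A, to=C, msg='stop')): A:[start] B:[] C:[data,req,stop] D:[]

start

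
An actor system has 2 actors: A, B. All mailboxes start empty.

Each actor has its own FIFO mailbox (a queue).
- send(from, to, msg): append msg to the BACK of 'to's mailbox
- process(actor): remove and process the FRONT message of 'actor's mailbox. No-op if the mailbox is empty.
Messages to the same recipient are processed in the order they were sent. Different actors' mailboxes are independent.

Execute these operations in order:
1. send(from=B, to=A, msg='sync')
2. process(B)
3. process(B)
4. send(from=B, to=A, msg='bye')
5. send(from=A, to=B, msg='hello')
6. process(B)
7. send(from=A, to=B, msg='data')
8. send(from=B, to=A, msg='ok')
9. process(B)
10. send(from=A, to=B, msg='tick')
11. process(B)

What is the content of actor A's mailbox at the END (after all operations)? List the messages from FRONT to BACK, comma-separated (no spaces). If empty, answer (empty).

Answer: sync,bye,ok

Derivation:
After 1 (send(from=B, to=A, msg='sync')): A:[sync] B:[]
After 2 (process(B)): A:[sync] B:[]
After 3 (process(B)): A:[sync] B:[]
After 4 (send(from=B, to=A, msg='bye')): A:[sync,bye] B:[]
After 5 (send(from=A, to=B, msg='hello')): A:[sync,bye] B:[hello]
After 6 (process(B)): A:[sync,bye] B:[]
After 7 (send(from=A, to=B, msg='data')): A:[sync,bye] B:[data]
After 8 (send(from=B, to=A, msg='ok')): A:[sync,bye,ok] B:[data]
After 9 (process(B)): A:[sync,bye,ok] B:[]
After 10 (send(from=A, to=B, msg='tick')): A:[sync,bye,ok] B:[tick]
After 11 (process(B)): A:[sync,bye,ok] B:[]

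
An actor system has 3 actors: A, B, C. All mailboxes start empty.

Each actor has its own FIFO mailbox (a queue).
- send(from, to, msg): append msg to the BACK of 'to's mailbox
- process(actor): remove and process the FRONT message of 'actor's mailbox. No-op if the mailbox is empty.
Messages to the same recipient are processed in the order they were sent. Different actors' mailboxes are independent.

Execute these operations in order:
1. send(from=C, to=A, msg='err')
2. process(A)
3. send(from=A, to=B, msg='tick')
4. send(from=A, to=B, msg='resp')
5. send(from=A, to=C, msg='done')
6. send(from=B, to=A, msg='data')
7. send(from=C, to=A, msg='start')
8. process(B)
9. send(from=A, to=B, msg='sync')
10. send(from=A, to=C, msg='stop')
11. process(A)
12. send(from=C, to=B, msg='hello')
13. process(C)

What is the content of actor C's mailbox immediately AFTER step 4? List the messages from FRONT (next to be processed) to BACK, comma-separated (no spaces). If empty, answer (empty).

After 1 (send(from=C, to=A, msg='err')): A:[err] B:[] C:[]
After 2 (process(A)): A:[] B:[] C:[]
After 3 (send(from=A, to=B, msg='tick')): A:[] B:[tick] C:[]
After 4 (send(from=A, to=B, msg='resp')): A:[] B:[tick,resp] C:[]

(empty)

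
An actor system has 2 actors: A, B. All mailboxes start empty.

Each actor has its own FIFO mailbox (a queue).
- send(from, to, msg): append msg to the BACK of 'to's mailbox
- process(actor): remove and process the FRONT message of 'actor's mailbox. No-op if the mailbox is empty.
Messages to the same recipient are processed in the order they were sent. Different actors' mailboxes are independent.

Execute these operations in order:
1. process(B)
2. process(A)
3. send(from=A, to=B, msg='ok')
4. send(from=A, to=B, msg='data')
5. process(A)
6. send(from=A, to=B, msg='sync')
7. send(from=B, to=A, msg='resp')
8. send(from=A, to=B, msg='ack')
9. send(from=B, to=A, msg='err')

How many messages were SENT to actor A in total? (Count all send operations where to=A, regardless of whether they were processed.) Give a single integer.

Answer: 2

Derivation:
After 1 (process(B)): A:[] B:[]
After 2 (process(A)): A:[] B:[]
After 3 (send(from=A, to=B, msg='ok')): A:[] B:[ok]
After 4 (send(from=A, to=B, msg='data')): A:[] B:[ok,data]
After 5 (process(A)): A:[] B:[ok,data]
After 6 (send(from=A, to=B, msg='sync')): A:[] B:[ok,data,sync]
After 7 (send(from=B, to=A, msg='resp')): A:[resp] B:[ok,data,sync]
After 8 (send(from=A, to=B, msg='ack')): A:[resp] B:[ok,data,sync,ack]
After 9 (send(from=B, to=A, msg='err')): A:[resp,err] B:[ok,data,sync,ack]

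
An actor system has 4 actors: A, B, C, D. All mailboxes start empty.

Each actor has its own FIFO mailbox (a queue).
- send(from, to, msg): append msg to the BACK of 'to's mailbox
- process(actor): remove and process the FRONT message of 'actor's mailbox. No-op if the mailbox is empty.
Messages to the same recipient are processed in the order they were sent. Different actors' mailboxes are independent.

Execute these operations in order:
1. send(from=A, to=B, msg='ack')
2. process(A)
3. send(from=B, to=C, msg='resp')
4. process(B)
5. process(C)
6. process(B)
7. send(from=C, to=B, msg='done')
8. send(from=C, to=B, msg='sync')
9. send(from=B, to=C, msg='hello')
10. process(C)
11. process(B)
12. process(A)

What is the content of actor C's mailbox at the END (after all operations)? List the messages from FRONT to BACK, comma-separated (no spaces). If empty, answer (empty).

Answer: (empty)

Derivation:
After 1 (send(from=A, to=B, msg='ack')): A:[] B:[ack] C:[] D:[]
After 2 (process(A)): A:[] B:[ack] C:[] D:[]
After 3 (send(from=B, to=C, msg='resp')): A:[] B:[ack] C:[resp] D:[]
After 4 (process(B)): A:[] B:[] C:[resp] D:[]
After 5 (process(C)): A:[] B:[] C:[] D:[]
After 6 (process(B)): A:[] B:[] C:[] D:[]
After 7 (send(from=C, to=B, msg='done')): A:[] B:[done] C:[] D:[]
After 8 (send(from=C, to=B, msg='sync')): A:[] B:[done,sync] C:[] D:[]
After 9 (send(from=B, to=C, msg='hello')): A:[] B:[done,sync] C:[hello] D:[]
After 10 (process(C)): A:[] B:[done,sync] C:[] D:[]
After 11 (process(B)): A:[] B:[sync] C:[] D:[]
After 12 (process(A)): A:[] B:[sync] C:[] D:[]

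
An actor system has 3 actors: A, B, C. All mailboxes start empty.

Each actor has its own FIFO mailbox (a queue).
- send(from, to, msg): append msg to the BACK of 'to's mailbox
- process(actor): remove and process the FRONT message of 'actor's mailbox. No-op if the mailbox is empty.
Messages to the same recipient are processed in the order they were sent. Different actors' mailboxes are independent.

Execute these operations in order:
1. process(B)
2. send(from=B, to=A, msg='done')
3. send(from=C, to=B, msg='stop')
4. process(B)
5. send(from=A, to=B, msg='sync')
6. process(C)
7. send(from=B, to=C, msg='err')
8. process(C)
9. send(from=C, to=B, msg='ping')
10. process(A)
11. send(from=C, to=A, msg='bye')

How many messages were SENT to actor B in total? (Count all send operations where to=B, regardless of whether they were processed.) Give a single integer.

After 1 (process(B)): A:[] B:[] C:[]
After 2 (send(from=B, to=A, msg='done')): A:[done] B:[] C:[]
After 3 (send(from=C, to=B, msg='stop')): A:[done] B:[stop] C:[]
After 4 (process(B)): A:[done] B:[] C:[]
After 5 (send(from=A, to=B, msg='sync')): A:[done] B:[sync] C:[]
After 6 (process(C)): A:[done] B:[sync] C:[]
After 7 (send(from=B, to=C, msg='err')): A:[done] B:[sync] C:[err]
After 8 (process(C)): A:[done] B:[sync] C:[]
After 9 (send(from=C, to=B, msg='ping')): A:[done] B:[sync,ping] C:[]
After 10 (process(A)): A:[] B:[sync,ping] C:[]
After 11 (send(from=C, to=A, msg='bye')): A:[bye] B:[sync,ping] C:[]

Answer: 3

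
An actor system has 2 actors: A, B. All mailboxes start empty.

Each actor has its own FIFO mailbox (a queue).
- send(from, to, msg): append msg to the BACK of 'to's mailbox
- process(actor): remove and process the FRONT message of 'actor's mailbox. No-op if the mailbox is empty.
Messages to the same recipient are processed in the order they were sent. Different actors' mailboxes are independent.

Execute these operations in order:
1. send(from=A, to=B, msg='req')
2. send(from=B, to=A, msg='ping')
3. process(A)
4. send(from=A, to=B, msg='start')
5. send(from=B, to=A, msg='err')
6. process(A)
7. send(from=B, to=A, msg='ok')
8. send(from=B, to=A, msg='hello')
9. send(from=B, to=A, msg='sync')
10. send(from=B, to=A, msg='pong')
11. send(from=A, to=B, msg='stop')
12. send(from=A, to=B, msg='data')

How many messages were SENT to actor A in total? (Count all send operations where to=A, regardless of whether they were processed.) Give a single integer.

After 1 (send(from=A, to=B, msg='req')): A:[] B:[req]
After 2 (send(from=B, to=A, msg='ping')): A:[ping] B:[req]
After 3 (process(A)): A:[] B:[req]
After 4 (send(from=A, to=B, msg='start')): A:[] B:[req,start]
After 5 (send(from=B, to=A, msg='err')): A:[err] B:[req,start]
After 6 (process(A)): A:[] B:[req,start]
After 7 (send(from=B, to=A, msg='ok')): A:[ok] B:[req,start]
After 8 (send(from=B, to=A, msg='hello')): A:[ok,hello] B:[req,start]
After 9 (send(from=B, to=A, msg='sync')): A:[ok,hello,sync] B:[req,start]
After 10 (send(from=B, to=A, msg='pong')): A:[ok,hello,sync,pong] B:[req,start]
After 11 (send(from=A, to=B, msg='stop')): A:[ok,hello,sync,pong] B:[req,start,stop]
After 12 (send(from=A, to=B, msg='data')): A:[ok,hello,sync,pong] B:[req,start,stop,data]

Answer: 6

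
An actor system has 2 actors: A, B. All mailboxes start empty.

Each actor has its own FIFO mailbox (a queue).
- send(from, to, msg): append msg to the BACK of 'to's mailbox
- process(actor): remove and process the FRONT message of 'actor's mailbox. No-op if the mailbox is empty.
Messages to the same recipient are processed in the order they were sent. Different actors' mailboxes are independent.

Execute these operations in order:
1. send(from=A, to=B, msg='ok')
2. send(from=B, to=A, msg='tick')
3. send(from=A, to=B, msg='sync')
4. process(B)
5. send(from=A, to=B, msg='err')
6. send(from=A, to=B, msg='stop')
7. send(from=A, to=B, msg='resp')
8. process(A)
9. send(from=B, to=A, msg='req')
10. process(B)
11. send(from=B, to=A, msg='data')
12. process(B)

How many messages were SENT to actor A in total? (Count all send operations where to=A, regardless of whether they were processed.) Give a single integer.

Answer: 3

Derivation:
After 1 (send(from=A, to=B, msg='ok')): A:[] B:[ok]
After 2 (send(from=B, to=A, msg='tick')): A:[tick] B:[ok]
After 3 (send(from=A, to=B, msg='sync')): A:[tick] B:[ok,sync]
After 4 (process(B)): A:[tick] B:[sync]
After 5 (send(from=A, to=B, msg='err')): A:[tick] B:[sync,err]
After 6 (send(from=A, to=B, msg='stop')): A:[tick] B:[sync,err,stop]
After 7 (send(from=A, to=B, msg='resp')): A:[tick] B:[sync,err,stop,resp]
After 8 (process(A)): A:[] B:[sync,err,stop,resp]
After 9 (send(from=B, to=A, msg='req')): A:[req] B:[sync,err,stop,resp]
After 10 (process(B)): A:[req] B:[err,stop,resp]
After 11 (send(from=B, to=A, msg='data')): A:[req,data] B:[err,stop,resp]
After 12 (process(B)): A:[req,data] B:[stop,resp]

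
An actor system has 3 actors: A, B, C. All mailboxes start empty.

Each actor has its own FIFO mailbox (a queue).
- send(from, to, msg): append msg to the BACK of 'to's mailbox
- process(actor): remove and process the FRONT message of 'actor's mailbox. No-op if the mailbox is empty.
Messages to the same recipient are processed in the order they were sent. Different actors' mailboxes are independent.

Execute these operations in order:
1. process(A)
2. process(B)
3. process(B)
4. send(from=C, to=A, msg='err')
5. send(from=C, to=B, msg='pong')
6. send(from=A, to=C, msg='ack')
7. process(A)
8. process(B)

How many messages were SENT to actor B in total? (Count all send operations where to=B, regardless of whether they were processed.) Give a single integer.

After 1 (process(A)): A:[] B:[] C:[]
After 2 (process(B)): A:[] B:[] C:[]
After 3 (process(B)): A:[] B:[] C:[]
After 4 (send(from=C, to=A, msg='err')): A:[err] B:[] C:[]
After 5 (send(from=C, to=B, msg='pong')): A:[err] B:[pong] C:[]
After 6 (send(from=A, to=C, msg='ack')): A:[err] B:[pong] C:[ack]
After 7 (process(A)): A:[] B:[pong] C:[ack]
After 8 (process(B)): A:[] B:[] C:[ack]

Answer: 1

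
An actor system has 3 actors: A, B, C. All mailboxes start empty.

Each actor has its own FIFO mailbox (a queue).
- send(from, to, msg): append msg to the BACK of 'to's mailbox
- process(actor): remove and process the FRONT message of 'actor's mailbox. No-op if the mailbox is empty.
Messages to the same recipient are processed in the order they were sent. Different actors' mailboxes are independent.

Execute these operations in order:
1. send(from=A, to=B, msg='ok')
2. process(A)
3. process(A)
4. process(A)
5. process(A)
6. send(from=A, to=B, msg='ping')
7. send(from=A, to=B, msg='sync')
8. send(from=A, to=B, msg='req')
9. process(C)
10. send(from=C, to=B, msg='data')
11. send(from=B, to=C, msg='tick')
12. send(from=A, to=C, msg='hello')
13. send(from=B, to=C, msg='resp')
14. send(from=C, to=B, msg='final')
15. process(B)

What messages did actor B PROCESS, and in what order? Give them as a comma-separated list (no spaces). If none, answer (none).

Answer: ok

Derivation:
After 1 (send(from=A, to=B, msg='ok')): A:[] B:[ok] C:[]
After 2 (process(A)): A:[] B:[ok] C:[]
After 3 (process(A)): A:[] B:[ok] C:[]
After 4 (process(A)): A:[] B:[ok] C:[]
After 5 (process(A)): A:[] B:[ok] C:[]
After 6 (send(from=A, to=B, msg='ping')): A:[] B:[ok,ping] C:[]
After 7 (send(from=A, to=B, msg='sync')): A:[] B:[ok,ping,sync] C:[]
After 8 (send(from=A, to=B, msg='req')): A:[] B:[ok,ping,sync,req] C:[]
After 9 (process(C)): A:[] B:[ok,ping,sync,req] C:[]
After 10 (send(from=C, to=B, msg='data')): A:[] B:[ok,ping,sync,req,data] C:[]
After 11 (send(from=B, to=C, msg='tick')): A:[] B:[ok,ping,sync,req,data] C:[tick]
After 12 (send(from=A, to=C, msg='hello')): A:[] B:[ok,ping,sync,req,data] C:[tick,hello]
After 13 (send(from=B, to=C, msg='resp')): A:[] B:[ok,ping,sync,req,data] C:[tick,hello,resp]
After 14 (send(from=C, to=B, msg='final')): A:[] B:[ok,ping,sync,req,data,final] C:[tick,hello,resp]
After 15 (process(B)): A:[] B:[ping,sync,req,data,final] C:[tick,hello,resp]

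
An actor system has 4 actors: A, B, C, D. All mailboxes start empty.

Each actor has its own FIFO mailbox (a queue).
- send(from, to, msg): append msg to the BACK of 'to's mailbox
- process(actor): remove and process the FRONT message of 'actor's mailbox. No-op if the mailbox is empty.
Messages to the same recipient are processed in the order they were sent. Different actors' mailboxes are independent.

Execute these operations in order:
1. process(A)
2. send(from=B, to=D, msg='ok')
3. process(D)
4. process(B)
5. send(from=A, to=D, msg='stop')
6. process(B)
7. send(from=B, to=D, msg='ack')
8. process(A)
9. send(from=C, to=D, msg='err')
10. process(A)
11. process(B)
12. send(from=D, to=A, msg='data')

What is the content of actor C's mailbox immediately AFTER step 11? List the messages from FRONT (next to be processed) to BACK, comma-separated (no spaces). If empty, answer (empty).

After 1 (process(A)): A:[] B:[] C:[] D:[]
After 2 (send(from=B, to=D, msg='ok')): A:[] B:[] C:[] D:[ok]
After 3 (process(D)): A:[] B:[] C:[] D:[]
After 4 (process(B)): A:[] B:[] C:[] D:[]
After 5 (send(from=A, to=D, msg='stop')): A:[] B:[] C:[] D:[stop]
After 6 (process(B)): A:[] B:[] C:[] D:[stop]
After 7 (send(from=B, to=D, msg='ack')): A:[] B:[] C:[] D:[stop,ack]
After 8 (process(A)): A:[] B:[] C:[] D:[stop,ack]
After 9 (send(from=C, to=D, msg='err')): A:[] B:[] C:[] D:[stop,ack,err]
After 10 (process(A)): A:[] B:[] C:[] D:[stop,ack,err]
After 11 (process(B)): A:[] B:[] C:[] D:[stop,ack,err]

(empty)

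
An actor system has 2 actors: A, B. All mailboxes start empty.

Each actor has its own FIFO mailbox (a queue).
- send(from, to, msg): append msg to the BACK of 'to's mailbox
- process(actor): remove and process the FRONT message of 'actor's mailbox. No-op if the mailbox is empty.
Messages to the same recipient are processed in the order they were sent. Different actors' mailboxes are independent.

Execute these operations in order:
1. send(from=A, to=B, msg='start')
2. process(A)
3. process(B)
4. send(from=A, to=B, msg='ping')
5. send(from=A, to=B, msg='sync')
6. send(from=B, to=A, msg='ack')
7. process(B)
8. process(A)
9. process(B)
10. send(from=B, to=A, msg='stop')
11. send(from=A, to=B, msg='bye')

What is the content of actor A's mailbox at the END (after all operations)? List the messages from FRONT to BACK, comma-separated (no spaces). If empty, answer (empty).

Answer: stop

Derivation:
After 1 (send(from=A, to=B, msg='start')): A:[] B:[start]
After 2 (process(A)): A:[] B:[start]
After 3 (process(B)): A:[] B:[]
After 4 (send(from=A, to=B, msg='ping')): A:[] B:[ping]
After 5 (send(from=A, to=B, msg='sync')): A:[] B:[ping,sync]
After 6 (send(from=B, to=A, msg='ack')): A:[ack] B:[ping,sync]
After 7 (process(B)): A:[ack] B:[sync]
After 8 (process(A)): A:[] B:[sync]
After 9 (process(B)): A:[] B:[]
After 10 (send(from=B, to=A, msg='stop')): A:[stop] B:[]
After 11 (send(from=A, to=B, msg='bye')): A:[stop] B:[bye]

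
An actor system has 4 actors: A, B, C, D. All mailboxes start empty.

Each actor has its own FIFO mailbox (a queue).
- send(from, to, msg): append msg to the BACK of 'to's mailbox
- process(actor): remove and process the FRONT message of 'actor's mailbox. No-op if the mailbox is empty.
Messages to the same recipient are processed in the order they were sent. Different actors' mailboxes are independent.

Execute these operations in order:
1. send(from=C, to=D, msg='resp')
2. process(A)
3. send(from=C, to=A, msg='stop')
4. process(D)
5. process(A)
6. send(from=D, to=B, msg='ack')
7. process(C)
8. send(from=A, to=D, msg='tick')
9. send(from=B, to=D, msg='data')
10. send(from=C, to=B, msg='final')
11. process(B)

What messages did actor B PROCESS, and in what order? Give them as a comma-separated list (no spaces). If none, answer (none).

After 1 (send(from=C, to=D, msg='resp')): A:[] B:[] C:[] D:[resp]
After 2 (process(A)): A:[] B:[] C:[] D:[resp]
After 3 (send(from=C, to=A, msg='stop')): A:[stop] B:[] C:[] D:[resp]
After 4 (process(D)): A:[stop] B:[] C:[] D:[]
After 5 (process(A)): A:[] B:[] C:[] D:[]
After 6 (send(from=D, to=B, msg='ack')): A:[] B:[ack] C:[] D:[]
After 7 (process(C)): A:[] B:[ack] C:[] D:[]
After 8 (send(from=A, to=D, msg='tick')): A:[] B:[ack] C:[] D:[tick]
After 9 (send(from=B, to=D, msg='data')): A:[] B:[ack] C:[] D:[tick,data]
After 10 (send(from=C, to=B, msg='final')): A:[] B:[ack,final] C:[] D:[tick,data]
After 11 (process(B)): A:[] B:[final] C:[] D:[tick,data]

Answer: ack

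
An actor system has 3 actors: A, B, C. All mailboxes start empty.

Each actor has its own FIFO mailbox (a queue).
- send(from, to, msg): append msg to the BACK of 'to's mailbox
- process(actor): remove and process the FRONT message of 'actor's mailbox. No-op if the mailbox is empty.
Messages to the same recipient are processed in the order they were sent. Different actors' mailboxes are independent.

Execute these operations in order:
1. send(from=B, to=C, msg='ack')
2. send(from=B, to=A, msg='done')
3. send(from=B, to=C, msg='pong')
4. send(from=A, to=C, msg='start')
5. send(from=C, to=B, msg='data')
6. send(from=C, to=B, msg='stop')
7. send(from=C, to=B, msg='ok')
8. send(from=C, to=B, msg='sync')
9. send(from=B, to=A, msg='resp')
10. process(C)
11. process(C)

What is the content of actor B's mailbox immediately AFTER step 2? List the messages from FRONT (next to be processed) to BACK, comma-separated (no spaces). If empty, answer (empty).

After 1 (send(from=B, to=C, msg='ack')): A:[] B:[] C:[ack]
After 2 (send(from=B, to=A, msg='done')): A:[done] B:[] C:[ack]

(empty)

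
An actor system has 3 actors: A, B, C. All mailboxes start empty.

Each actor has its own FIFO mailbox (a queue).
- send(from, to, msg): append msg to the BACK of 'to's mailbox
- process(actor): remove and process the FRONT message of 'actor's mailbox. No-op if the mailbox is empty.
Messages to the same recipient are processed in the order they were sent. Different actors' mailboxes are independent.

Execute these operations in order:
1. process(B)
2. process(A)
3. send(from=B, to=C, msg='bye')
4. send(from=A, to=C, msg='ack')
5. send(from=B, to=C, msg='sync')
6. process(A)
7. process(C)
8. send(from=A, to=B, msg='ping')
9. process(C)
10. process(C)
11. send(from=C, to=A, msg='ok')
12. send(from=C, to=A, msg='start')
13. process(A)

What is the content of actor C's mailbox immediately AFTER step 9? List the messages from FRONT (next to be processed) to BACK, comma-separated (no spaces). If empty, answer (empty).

After 1 (process(B)): A:[] B:[] C:[]
After 2 (process(A)): A:[] B:[] C:[]
After 3 (send(from=B, to=C, msg='bye')): A:[] B:[] C:[bye]
After 4 (send(from=A, to=C, msg='ack')): A:[] B:[] C:[bye,ack]
After 5 (send(from=B, to=C, msg='sync')): A:[] B:[] C:[bye,ack,sync]
After 6 (process(A)): A:[] B:[] C:[bye,ack,sync]
After 7 (process(C)): A:[] B:[] C:[ack,sync]
After 8 (send(from=A, to=B, msg='ping')): A:[] B:[ping] C:[ack,sync]
After 9 (process(C)): A:[] B:[ping] C:[sync]

sync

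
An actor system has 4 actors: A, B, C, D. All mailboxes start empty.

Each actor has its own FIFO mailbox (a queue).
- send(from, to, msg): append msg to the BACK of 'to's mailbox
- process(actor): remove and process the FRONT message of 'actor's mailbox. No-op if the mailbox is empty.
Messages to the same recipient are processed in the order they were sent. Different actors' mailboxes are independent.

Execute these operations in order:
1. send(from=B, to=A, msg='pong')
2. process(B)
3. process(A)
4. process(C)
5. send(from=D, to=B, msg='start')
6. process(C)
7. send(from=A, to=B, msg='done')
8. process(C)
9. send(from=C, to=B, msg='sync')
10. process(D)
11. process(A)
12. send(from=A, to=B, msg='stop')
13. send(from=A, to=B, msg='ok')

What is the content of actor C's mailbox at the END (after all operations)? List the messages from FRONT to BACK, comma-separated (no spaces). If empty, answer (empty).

After 1 (send(from=B, to=A, msg='pong')): A:[pong] B:[] C:[] D:[]
After 2 (process(B)): A:[pong] B:[] C:[] D:[]
After 3 (process(A)): A:[] B:[] C:[] D:[]
After 4 (process(C)): A:[] B:[] C:[] D:[]
After 5 (send(from=D, to=B, msg='start')): A:[] B:[start] C:[] D:[]
After 6 (process(C)): A:[] B:[start] C:[] D:[]
After 7 (send(from=A, to=B, msg='done')): A:[] B:[start,done] C:[] D:[]
After 8 (process(C)): A:[] B:[start,done] C:[] D:[]
After 9 (send(from=C, to=B, msg='sync')): A:[] B:[start,done,sync] C:[] D:[]
After 10 (process(D)): A:[] B:[start,done,sync] C:[] D:[]
After 11 (process(A)): A:[] B:[start,done,sync] C:[] D:[]
After 12 (send(from=A, to=B, msg='stop')): A:[] B:[start,done,sync,stop] C:[] D:[]
After 13 (send(from=A, to=B, msg='ok')): A:[] B:[start,done,sync,stop,ok] C:[] D:[]

Answer: (empty)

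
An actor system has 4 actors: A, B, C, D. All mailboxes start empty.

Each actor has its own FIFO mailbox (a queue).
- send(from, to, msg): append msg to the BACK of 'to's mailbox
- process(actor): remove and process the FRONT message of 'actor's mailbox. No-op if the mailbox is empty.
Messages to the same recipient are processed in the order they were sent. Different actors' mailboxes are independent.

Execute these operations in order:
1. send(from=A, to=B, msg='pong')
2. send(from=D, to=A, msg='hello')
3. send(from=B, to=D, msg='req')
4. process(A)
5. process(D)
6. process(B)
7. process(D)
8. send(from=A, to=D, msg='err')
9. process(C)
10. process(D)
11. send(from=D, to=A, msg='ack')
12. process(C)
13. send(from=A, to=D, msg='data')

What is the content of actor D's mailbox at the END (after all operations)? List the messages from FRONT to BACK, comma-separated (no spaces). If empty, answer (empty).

Answer: data

Derivation:
After 1 (send(from=A, to=B, msg='pong')): A:[] B:[pong] C:[] D:[]
After 2 (send(from=D, to=A, msg='hello')): A:[hello] B:[pong] C:[] D:[]
After 3 (send(from=B, to=D, msg='req')): A:[hello] B:[pong] C:[] D:[req]
After 4 (process(A)): A:[] B:[pong] C:[] D:[req]
After 5 (process(D)): A:[] B:[pong] C:[] D:[]
After 6 (process(B)): A:[] B:[] C:[] D:[]
After 7 (process(D)): A:[] B:[] C:[] D:[]
After 8 (send(from=A, to=D, msg='err')): A:[] B:[] C:[] D:[err]
After 9 (process(C)): A:[] B:[] C:[] D:[err]
After 10 (process(D)): A:[] B:[] C:[] D:[]
After 11 (send(from=D, to=A, msg='ack')): A:[ack] B:[] C:[] D:[]
After 12 (process(C)): A:[ack] B:[] C:[] D:[]
After 13 (send(from=A, to=D, msg='data')): A:[ack] B:[] C:[] D:[data]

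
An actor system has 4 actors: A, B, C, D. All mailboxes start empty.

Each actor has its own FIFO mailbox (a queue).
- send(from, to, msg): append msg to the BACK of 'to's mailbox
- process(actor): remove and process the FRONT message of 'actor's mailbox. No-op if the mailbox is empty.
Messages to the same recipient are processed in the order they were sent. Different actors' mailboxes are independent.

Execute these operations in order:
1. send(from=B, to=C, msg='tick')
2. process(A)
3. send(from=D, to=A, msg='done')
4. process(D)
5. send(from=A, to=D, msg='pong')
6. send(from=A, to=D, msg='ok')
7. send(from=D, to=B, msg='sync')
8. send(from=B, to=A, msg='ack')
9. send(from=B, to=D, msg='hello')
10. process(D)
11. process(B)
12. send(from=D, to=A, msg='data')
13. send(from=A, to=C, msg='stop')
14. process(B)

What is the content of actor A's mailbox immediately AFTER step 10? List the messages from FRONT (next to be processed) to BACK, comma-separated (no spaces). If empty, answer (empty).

After 1 (send(from=B, to=C, msg='tick')): A:[] B:[] C:[tick] D:[]
After 2 (process(A)): A:[] B:[] C:[tick] D:[]
After 3 (send(from=D, to=A, msg='done')): A:[done] B:[] C:[tick] D:[]
After 4 (process(D)): A:[done] B:[] C:[tick] D:[]
After 5 (send(from=A, to=D, msg='pong')): A:[done] B:[] C:[tick] D:[pong]
After 6 (send(from=A, to=D, msg='ok')): A:[done] B:[] C:[tick] D:[pong,ok]
After 7 (send(from=D, to=B, msg='sync')): A:[done] B:[sync] C:[tick] D:[pong,ok]
After 8 (send(from=B, to=A, msg='ack')): A:[done,ack] B:[sync] C:[tick] D:[pong,ok]
After 9 (send(from=B, to=D, msg='hello')): A:[done,ack] B:[sync] C:[tick] D:[pong,ok,hello]
After 10 (process(D)): A:[done,ack] B:[sync] C:[tick] D:[ok,hello]

done,ack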